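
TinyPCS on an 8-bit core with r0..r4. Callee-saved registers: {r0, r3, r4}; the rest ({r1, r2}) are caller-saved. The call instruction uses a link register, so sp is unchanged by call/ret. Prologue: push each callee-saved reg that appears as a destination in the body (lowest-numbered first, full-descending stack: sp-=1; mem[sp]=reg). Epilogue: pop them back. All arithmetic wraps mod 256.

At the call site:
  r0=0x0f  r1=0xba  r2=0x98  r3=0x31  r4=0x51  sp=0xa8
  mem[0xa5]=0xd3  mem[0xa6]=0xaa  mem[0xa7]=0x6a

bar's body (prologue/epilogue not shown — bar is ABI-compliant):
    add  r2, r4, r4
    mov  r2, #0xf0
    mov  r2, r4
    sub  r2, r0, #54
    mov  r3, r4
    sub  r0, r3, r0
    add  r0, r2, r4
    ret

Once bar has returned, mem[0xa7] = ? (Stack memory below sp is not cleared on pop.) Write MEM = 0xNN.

MEM = 0x0f

prologue: push r0 → mem[0xa7]=0x0f, sp=0xa7
prologue: push r3 → mem[0xa6]=0x31, sp=0xa6
body[0] add  r2, r4, r4 → r2=0xa2
body[1] mov  r2, #0xf0 → r2=0xf0
body[2] mov  r2, r4 → r2=0x51
body[3] sub  r2, r0, #54 → r2=0xd9
body[4] mov  r3, r4 → r3=0x51
body[5] sub  r0, r3, r0 → r0=0x42
body[6] add  r0, r2, r4 → r0=0x2a
epilogue: pop r3=0x31, sp=0xa7
epilogue: pop r0=0x0f, sp=0xa8
prologue pushed ['r0', 'r3'] at ['0xa7', '0xa6']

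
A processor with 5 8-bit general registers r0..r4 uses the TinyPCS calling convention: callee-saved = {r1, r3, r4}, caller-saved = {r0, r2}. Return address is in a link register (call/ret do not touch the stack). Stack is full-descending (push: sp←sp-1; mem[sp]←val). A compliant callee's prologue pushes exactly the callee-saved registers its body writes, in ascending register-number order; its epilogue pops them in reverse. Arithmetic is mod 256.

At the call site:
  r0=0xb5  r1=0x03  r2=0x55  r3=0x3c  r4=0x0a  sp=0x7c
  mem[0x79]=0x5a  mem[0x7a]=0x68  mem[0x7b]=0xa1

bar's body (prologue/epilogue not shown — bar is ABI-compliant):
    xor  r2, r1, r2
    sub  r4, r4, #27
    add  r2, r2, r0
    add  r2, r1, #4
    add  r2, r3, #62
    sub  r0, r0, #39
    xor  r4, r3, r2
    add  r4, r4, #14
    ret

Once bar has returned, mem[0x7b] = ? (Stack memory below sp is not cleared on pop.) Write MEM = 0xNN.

prologue: push r4 → mem[0x7b]=0x0a, sp=0x7b
body[0] xor  r2, r1, r2 → r2=0x56
body[1] sub  r4, r4, #27 → r4=0xef
body[2] add  r2, r2, r0 → r2=0x0b
body[3] add  r2, r1, #4 → r2=0x07
body[4] add  r2, r3, #62 → r2=0x7a
body[5] sub  r0, r0, #39 → r0=0x8e
body[6] xor  r4, r3, r2 → r4=0x46
body[7] add  r4, r4, #14 → r4=0x54
epilogue: pop r4=0x0a, sp=0x7c
prologue pushed ['r4'] at ['0x7b']

MEM = 0x0a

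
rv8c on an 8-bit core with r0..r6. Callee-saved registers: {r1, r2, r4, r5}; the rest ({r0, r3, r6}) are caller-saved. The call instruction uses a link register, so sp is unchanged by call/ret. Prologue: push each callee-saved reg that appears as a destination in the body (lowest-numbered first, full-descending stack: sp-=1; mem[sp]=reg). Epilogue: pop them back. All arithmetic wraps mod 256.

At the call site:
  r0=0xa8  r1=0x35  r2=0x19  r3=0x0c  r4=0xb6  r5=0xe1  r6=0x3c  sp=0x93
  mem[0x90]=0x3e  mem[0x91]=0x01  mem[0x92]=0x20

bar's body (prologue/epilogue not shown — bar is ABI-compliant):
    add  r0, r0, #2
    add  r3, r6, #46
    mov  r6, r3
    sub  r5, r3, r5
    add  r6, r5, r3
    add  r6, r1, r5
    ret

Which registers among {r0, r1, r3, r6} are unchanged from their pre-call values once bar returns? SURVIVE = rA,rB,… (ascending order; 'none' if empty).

prologue: push r5 -> mem[0x92]=0xe1, sp=0x92
body[0] add  r0, r0, #2 -> r0=0xaa
body[1] add  r3, r6, #46 -> r3=0x6a
body[2] mov  r6, r3 -> r6=0x6a
body[3] sub  r5, r3, r5 -> r5=0x89
body[4] add  r6, r5, r3 -> r6=0xf3
body[5] add  r6, r1, r5 -> r6=0xbe
epilogue: pop r5=0xe1, sp=0x93
r0: caller-saved, written=True
r1: callee-saved, written=False
r3: caller-saved, written=True
r6: caller-saved, written=True

SURVIVE = r1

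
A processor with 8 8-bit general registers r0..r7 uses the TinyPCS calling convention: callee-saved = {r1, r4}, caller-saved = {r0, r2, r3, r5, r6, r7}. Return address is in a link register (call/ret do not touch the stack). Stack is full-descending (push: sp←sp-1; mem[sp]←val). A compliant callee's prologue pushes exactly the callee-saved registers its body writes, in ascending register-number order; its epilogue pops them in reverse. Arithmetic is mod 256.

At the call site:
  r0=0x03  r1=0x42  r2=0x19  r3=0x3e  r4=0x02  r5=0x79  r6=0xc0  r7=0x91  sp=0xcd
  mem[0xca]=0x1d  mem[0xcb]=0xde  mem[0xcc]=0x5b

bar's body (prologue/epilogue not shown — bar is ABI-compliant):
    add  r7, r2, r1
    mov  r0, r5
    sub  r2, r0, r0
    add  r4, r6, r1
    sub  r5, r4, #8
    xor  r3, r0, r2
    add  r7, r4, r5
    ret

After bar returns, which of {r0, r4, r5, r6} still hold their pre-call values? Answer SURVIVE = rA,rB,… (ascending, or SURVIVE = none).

prologue: push r4 → mem[0xcc]=0x02, sp=0xcc
body[0] add  r7, r2, r1 → r7=0x5b
body[1] mov  r0, r5 → r0=0x79
body[2] sub  r2, r0, r0 → r2=0x00
body[3] add  r4, r6, r1 → r4=0x02
body[4] sub  r5, r4, #8 → r5=0xfa
body[5] xor  r3, r0, r2 → r3=0x79
body[6] add  r7, r4, r5 → r7=0xfc
epilogue: pop r4=0x02, sp=0xcd
r0: caller-saved, written=True
r4: callee-saved, written=True
r5: caller-saved, written=True
r6: caller-saved, written=False

SURVIVE = r4,r6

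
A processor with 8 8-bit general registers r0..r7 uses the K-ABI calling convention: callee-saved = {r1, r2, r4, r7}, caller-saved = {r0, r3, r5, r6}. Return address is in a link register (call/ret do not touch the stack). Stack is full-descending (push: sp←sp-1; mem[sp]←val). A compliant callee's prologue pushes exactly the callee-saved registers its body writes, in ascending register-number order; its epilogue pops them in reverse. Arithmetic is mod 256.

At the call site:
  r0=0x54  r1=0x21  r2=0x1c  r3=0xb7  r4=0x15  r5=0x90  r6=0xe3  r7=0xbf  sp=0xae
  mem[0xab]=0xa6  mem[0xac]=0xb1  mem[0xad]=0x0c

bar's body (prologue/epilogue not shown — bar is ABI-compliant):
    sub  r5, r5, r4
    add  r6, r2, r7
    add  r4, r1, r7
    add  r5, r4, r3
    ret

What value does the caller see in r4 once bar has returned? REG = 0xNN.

REG = 0x15

prologue: push r4 → mem[0xad]=0x15, sp=0xad
body[0] sub  r5, r5, r4 → r5=0x7b
body[1] add  r6, r2, r7 → r6=0xdb
body[2] add  r4, r1, r7 → r4=0xe0
body[3] add  r5, r4, r3 → r5=0x97
epilogue: pop r4=0x15, sp=0xae
r4 is callee-saved → restored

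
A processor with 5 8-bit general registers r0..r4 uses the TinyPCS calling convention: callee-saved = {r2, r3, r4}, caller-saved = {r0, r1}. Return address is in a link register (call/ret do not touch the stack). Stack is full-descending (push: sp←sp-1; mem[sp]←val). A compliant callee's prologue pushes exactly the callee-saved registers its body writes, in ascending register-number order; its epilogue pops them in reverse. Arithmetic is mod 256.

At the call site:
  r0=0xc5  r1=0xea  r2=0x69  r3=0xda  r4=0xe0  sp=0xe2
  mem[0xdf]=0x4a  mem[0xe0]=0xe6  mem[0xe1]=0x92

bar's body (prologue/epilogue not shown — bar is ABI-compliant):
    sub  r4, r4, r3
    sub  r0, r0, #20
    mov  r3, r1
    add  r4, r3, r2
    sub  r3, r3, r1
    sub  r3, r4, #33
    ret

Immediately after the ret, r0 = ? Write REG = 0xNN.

REG = 0xb1

prologue: push r3 → mem[0xe1]=0xda, sp=0xe1
prologue: push r4 → mem[0xe0]=0xe0, sp=0xe0
body[0] sub  r4, r4, r3 → r4=0x06
body[1] sub  r0, r0, #20 → r0=0xb1
body[2] mov  r3, r1 → r3=0xea
body[3] add  r4, r3, r2 → r4=0x53
body[4] sub  r3, r3, r1 → r3=0x00
body[5] sub  r3, r4, #33 → r3=0x32
epilogue: pop r4=0xe0, sp=0xe1
epilogue: pop r3=0xda, sp=0xe2
r0 is caller-saved → body value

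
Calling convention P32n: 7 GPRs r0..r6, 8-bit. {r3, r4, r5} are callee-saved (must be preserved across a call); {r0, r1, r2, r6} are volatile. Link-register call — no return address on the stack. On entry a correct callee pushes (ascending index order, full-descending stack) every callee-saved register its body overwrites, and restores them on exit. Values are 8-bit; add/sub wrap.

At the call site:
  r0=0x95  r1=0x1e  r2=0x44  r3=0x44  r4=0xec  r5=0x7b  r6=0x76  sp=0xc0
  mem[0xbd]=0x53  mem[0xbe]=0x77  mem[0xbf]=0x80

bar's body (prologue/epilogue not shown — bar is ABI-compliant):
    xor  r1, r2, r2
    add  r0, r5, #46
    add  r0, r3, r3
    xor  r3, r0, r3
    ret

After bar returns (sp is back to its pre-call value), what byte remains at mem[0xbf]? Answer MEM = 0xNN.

MEM = 0x44

prologue: push r3 -> mem[0xbf]=0x44, sp=0xbf
body[0] xor  r1, r2, r2 -> r1=0x00
body[1] add  r0, r5, #46 -> r0=0xa9
body[2] add  r0, r3, r3 -> r0=0x88
body[3] xor  r3, r0, r3 -> r3=0xcc
epilogue: pop r3=0x44, sp=0xc0
prologue pushed ['r3'] at ['0xbf']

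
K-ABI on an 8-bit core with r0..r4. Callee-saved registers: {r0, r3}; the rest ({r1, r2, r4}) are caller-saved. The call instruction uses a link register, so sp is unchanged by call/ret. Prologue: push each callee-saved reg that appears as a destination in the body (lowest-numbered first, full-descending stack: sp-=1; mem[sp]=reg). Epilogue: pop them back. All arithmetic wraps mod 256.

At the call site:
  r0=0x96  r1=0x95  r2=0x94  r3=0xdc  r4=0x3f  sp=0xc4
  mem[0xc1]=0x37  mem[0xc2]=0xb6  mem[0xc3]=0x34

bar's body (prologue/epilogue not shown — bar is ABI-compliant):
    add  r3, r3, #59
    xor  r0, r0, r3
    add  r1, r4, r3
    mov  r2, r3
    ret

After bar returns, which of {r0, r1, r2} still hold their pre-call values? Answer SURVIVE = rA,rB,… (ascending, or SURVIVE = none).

SURVIVE = r0

prologue: push r0 → mem[0xc3]=0x96, sp=0xc3
prologue: push r3 → mem[0xc2]=0xdc, sp=0xc2
body[0] add  r3, r3, #59 → r3=0x17
body[1] xor  r0, r0, r3 → r0=0x81
body[2] add  r1, r4, r3 → r1=0x56
body[3] mov  r2, r3 → r2=0x17
epilogue: pop r3=0xdc, sp=0xc3
epilogue: pop r0=0x96, sp=0xc4
r0: callee-saved, written=True
r1: caller-saved, written=True
r2: caller-saved, written=True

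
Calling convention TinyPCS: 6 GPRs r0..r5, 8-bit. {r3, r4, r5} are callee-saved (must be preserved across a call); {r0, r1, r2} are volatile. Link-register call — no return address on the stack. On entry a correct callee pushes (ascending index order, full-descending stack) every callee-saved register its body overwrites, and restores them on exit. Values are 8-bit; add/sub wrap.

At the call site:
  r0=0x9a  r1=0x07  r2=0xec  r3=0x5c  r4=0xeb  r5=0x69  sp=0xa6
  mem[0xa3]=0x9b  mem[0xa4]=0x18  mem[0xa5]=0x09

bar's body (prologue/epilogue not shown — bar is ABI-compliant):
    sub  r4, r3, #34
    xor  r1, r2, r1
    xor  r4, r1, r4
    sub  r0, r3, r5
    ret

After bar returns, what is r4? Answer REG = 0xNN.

REG = 0xeb

prologue: push r4 -> mem[0xa5]=0xeb, sp=0xa5
body[0] sub  r4, r3, #34 -> r4=0x3a
body[1] xor  r1, r2, r1 -> r1=0xeb
body[2] xor  r4, r1, r4 -> r4=0xd1
body[3] sub  r0, r3, r5 -> r0=0xf3
epilogue: pop r4=0xeb, sp=0xa6
r4 is callee-saved -> restored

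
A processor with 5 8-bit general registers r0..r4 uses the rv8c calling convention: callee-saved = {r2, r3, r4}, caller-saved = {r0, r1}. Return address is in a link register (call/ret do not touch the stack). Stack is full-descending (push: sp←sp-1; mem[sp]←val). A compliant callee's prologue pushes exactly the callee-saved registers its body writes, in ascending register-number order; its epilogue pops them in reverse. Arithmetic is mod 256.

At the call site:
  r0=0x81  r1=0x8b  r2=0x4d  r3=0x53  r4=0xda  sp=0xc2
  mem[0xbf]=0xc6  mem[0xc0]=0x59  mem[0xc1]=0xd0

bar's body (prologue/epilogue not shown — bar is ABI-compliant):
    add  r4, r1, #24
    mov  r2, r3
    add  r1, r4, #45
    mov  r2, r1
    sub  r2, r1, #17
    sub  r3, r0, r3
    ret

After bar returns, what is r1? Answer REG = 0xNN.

prologue: push r2 → mem[0xc1]=0x4d, sp=0xc1
prologue: push r3 → mem[0xc0]=0x53, sp=0xc0
prologue: push r4 → mem[0xbf]=0xda, sp=0xbf
body[0] add  r4, r1, #24 → r4=0xa3
body[1] mov  r2, r3 → r2=0x53
body[2] add  r1, r4, #45 → r1=0xd0
body[3] mov  r2, r1 → r2=0xd0
body[4] sub  r2, r1, #17 → r2=0xbf
body[5] sub  r3, r0, r3 → r3=0x2e
epilogue: pop r4=0xda, sp=0xc0
epilogue: pop r3=0x53, sp=0xc1
epilogue: pop r2=0x4d, sp=0xc2
r1 is caller-saved → body value

REG = 0xd0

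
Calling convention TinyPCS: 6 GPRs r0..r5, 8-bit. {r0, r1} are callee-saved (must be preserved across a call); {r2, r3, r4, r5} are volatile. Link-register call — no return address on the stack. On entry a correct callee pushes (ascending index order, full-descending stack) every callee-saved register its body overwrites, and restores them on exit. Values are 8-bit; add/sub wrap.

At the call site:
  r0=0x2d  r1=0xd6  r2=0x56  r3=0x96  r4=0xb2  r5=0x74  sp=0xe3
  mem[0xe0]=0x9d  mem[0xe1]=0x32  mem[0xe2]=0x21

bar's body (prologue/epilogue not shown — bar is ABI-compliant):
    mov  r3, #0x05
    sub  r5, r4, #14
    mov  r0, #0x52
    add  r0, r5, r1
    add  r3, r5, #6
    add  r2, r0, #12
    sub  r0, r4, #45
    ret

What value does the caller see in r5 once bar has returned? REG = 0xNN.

prologue: push r0 -> mem[0xe2]=0x2d, sp=0xe2
body[0] mov  r3, #0x05 -> r3=0x05
body[1] sub  r5, r4, #14 -> r5=0xa4
body[2] mov  r0, #0x52 -> r0=0x52
body[3] add  r0, r5, r1 -> r0=0x7a
body[4] add  r3, r5, #6 -> r3=0xaa
body[5] add  r2, r0, #12 -> r2=0x86
body[6] sub  r0, r4, #45 -> r0=0x85
epilogue: pop r0=0x2d, sp=0xe3
r5 is caller-saved -> body value

REG = 0xa4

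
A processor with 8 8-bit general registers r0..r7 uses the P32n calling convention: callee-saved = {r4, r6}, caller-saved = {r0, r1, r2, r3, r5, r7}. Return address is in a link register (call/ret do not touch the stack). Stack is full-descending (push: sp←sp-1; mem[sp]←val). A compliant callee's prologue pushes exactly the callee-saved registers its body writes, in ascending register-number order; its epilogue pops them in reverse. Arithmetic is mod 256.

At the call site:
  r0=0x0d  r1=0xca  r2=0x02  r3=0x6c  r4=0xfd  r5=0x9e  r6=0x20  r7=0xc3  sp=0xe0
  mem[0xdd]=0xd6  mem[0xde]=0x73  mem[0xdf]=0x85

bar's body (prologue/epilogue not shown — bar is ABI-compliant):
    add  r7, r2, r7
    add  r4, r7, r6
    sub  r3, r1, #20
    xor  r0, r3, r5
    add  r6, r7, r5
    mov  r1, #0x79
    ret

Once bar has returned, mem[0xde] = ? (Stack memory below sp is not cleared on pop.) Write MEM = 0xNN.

prologue: push r4 -> mem[0xdf]=0xfd, sp=0xdf
prologue: push r6 -> mem[0xde]=0x20, sp=0xde
body[0] add  r7, r2, r7 -> r7=0xc5
body[1] add  r4, r7, r6 -> r4=0xe5
body[2] sub  r3, r1, #20 -> r3=0xb6
body[3] xor  r0, r3, r5 -> r0=0x28
body[4] add  r6, r7, r5 -> r6=0x63
body[5] mov  r1, #0x79 -> r1=0x79
epilogue: pop r6=0x20, sp=0xdf
epilogue: pop r4=0xfd, sp=0xe0
prologue pushed ['r4', 'r6'] at ['0xdf', '0xde']

MEM = 0x20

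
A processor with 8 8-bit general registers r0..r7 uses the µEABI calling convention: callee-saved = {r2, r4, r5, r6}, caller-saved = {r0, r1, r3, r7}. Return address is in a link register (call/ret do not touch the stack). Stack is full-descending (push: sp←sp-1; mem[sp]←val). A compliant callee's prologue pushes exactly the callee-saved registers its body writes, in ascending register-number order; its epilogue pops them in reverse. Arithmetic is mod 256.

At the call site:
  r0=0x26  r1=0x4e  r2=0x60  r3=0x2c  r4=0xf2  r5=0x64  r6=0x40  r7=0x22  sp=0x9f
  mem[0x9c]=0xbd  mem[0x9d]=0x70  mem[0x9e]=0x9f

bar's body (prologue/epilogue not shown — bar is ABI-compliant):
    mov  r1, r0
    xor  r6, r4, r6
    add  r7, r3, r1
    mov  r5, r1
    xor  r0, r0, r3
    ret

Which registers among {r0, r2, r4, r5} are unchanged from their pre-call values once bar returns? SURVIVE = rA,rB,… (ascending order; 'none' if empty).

SURVIVE = r2,r4,r5

prologue: push r5 → mem[0x9e]=0x64, sp=0x9e
prologue: push r6 → mem[0x9d]=0x40, sp=0x9d
body[0] mov  r1, r0 → r1=0x26
body[1] xor  r6, r4, r6 → r6=0xb2
body[2] add  r7, r3, r1 → r7=0x52
body[3] mov  r5, r1 → r5=0x26
body[4] xor  r0, r0, r3 → r0=0x0a
epilogue: pop r6=0x40, sp=0x9e
epilogue: pop r5=0x64, sp=0x9f
r0: caller-saved, written=True
r2: callee-saved, written=False
r4: callee-saved, written=False
r5: callee-saved, written=True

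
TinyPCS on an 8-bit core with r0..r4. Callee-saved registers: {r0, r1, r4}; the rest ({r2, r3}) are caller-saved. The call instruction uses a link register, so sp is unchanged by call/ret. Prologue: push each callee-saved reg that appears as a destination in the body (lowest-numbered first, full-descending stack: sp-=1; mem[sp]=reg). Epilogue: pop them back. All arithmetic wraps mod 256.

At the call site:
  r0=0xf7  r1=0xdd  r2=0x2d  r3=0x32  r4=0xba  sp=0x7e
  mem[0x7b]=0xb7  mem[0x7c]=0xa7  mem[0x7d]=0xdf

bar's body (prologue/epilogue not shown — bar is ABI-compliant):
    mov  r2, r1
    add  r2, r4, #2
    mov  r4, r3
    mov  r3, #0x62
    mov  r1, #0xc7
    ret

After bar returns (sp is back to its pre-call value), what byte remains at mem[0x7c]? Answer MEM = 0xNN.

MEM = 0xba

prologue: push r1 -> mem[0x7d]=0xdd, sp=0x7d
prologue: push r4 -> mem[0x7c]=0xba, sp=0x7c
body[0] mov  r2, r1 -> r2=0xdd
body[1] add  r2, r4, #2 -> r2=0xbc
body[2] mov  r4, r3 -> r4=0x32
body[3] mov  r3, #0x62 -> r3=0x62
body[4] mov  r1, #0xc7 -> r1=0xc7
epilogue: pop r4=0xba, sp=0x7d
epilogue: pop r1=0xdd, sp=0x7e
prologue pushed ['r1', 'r4'] at ['0x7d', '0x7c']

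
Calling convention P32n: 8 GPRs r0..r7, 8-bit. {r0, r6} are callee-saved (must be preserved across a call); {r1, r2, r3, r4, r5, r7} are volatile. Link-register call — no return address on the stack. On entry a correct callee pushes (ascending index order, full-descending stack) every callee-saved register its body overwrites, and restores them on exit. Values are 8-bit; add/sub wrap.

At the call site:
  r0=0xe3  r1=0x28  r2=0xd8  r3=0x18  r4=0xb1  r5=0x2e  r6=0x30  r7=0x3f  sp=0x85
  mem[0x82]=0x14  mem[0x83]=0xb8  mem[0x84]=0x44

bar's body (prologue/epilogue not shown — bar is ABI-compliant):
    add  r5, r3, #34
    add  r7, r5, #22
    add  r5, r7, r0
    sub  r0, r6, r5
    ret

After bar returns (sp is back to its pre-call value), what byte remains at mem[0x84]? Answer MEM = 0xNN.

prologue: push r0 -> mem[0x84]=0xe3, sp=0x84
body[0] add  r5, r3, #34 -> r5=0x3a
body[1] add  r7, r5, #22 -> r7=0x50
body[2] add  r5, r7, r0 -> r5=0x33
body[3] sub  r0, r6, r5 -> r0=0xfd
epilogue: pop r0=0xe3, sp=0x85
prologue pushed ['r0'] at ['0x84']

MEM = 0xe3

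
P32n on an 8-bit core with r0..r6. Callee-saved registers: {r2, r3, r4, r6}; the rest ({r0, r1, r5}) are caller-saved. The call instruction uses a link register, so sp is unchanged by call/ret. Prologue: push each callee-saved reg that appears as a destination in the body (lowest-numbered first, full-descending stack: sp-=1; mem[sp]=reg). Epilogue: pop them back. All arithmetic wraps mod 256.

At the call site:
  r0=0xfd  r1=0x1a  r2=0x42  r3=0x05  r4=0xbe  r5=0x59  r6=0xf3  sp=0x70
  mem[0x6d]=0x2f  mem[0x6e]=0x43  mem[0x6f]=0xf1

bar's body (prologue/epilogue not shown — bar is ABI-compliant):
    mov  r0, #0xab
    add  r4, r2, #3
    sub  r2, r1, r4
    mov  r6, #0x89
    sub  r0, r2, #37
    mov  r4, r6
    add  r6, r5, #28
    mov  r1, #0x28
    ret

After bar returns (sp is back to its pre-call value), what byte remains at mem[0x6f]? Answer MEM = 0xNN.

MEM = 0x42

prologue: push r2 → mem[0x6f]=0x42, sp=0x6f
prologue: push r4 → mem[0x6e]=0xbe, sp=0x6e
prologue: push r6 → mem[0x6d]=0xf3, sp=0x6d
body[0] mov  r0, #0xab → r0=0xab
body[1] add  r4, r2, #3 → r4=0x45
body[2] sub  r2, r1, r4 → r2=0xd5
body[3] mov  r6, #0x89 → r6=0x89
body[4] sub  r0, r2, #37 → r0=0xb0
body[5] mov  r4, r6 → r4=0x89
body[6] add  r6, r5, #28 → r6=0x75
body[7] mov  r1, #0x28 → r1=0x28
epilogue: pop r6=0xf3, sp=0x6e
epilogue: pop r4=0xbe, sp=0x6f
epilogue: pop r2=0x42, sp=0x70
prologue pushed ['r2', 'r4', 'r6'] at ['0x6f', '0x6e', '0x6d']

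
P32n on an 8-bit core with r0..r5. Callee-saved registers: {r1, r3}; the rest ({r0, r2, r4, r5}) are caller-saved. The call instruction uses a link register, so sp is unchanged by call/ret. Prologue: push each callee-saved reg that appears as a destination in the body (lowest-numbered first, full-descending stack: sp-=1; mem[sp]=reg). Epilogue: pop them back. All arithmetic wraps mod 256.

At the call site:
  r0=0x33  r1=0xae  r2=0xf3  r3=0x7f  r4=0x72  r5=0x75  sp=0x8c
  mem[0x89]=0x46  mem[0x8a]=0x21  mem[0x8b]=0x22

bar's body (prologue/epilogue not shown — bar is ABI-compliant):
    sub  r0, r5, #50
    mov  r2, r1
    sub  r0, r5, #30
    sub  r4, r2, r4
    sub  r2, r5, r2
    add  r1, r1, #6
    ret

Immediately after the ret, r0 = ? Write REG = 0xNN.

prologue: push r1 → mem[0x8b]=0xae, sp=0x8b
body[0] sub  r0, r5, #50 → r0=0x43
body[1] mov  r2, r1 → r2=0xae
body[2] sub  r0, r5, #30 → r0=0x57
body[3] sub  r4, r2, r4 → r4=0x3c
body[4] sub  r2, r5, r2 → r2=0xc7
body[5] add  r1, r1, #6 → r1=0xb4
epilogue: pop r1=0xae, sp=0x8c
r0 is caller-saved → body value

REG = 0x57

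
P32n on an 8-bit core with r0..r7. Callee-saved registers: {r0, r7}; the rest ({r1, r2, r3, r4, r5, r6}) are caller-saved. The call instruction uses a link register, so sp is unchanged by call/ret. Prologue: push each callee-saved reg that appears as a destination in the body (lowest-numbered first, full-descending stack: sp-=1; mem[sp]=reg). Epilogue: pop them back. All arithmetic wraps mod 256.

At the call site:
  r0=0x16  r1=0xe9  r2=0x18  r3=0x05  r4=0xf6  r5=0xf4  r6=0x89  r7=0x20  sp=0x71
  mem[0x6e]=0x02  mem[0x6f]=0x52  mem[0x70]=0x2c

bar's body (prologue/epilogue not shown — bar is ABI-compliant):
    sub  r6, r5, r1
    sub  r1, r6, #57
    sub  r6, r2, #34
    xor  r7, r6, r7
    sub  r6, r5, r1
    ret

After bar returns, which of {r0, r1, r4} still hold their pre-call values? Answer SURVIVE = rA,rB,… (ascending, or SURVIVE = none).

prologue: push r7 -> mem[0x70]=0x20, sp=0x70
body[0] sub  r6, r5, r1 -> r6=0x0b
body[1] sub  r1, r6, #57 -> r1=0xd2
body[2] sub  r6, r2, #34 -> r6=0xf6
body[3] xor  r7, r6, r7 -> r7=0xd6
body[4] sub  r6, r5, r1 -> r6=0x22
epilogue: pop r7=0x20, sp=0x71
r0: callee-saved, written=False
r1: caller-saved, written=True
r4: caller-saved, written=False

SURVIVE = r0,r4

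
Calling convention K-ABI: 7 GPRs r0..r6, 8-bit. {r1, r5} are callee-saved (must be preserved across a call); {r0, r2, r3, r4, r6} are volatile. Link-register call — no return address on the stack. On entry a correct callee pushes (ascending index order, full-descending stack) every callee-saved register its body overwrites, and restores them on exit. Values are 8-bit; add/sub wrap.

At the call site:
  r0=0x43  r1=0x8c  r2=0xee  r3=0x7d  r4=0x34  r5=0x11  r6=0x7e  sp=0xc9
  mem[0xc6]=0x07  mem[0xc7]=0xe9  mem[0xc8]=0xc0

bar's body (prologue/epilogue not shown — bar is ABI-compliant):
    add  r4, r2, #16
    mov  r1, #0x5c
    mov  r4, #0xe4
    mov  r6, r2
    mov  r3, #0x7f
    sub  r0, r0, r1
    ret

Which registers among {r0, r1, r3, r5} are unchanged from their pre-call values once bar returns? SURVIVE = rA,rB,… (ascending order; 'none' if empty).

SURVIVE = r1,r5

prologue: push r1 -> mem[0xc8]=0x8c, sp=0xc8
body[0] add  r4, r2, #16 -> r4=0xfe
body[1] mov  r1, #0x5c -> r1=0x5c
body[2] mov  r4, #0xe4 -> r4=0xe4
body[3] mov  r6, r2 -> r6=0xee
body[4] mov  r3, #0x7f -> r3=0x7f
body[5] sub  r0, r0, r1 -> r0=0xe7
epilogue: pop r1=0x8c, sp=0xc9
r0: caller-saved, written=True
r1: callee-saved, written=True
r3: caller-saved, written=True
r5: callee-saved, written=False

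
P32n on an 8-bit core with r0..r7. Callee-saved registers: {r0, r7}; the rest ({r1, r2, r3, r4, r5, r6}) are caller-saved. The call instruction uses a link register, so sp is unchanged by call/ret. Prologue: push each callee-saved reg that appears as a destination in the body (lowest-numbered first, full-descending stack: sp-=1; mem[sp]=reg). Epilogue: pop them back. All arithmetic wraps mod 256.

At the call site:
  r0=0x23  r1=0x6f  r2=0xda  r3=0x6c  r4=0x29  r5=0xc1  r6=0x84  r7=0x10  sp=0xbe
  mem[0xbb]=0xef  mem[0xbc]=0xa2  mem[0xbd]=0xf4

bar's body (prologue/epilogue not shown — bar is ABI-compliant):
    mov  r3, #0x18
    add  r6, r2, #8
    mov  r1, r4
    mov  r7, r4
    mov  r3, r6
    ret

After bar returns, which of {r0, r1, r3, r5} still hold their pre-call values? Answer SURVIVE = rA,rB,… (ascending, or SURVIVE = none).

SURVIVE = r0,r5

prologue: push r7 → mem[0xbd]=0x10, sp=0xbd
body[0] mov  r3, #0x18 → r3=0x18
body[1] add  r6, r2, #8 → r6=0xe2
body[2] mov  r1, r4 → r1=0x29
body[3] mov  r7, r4 → r7=0x29
body[4] mov  r3, r6 → r3=0xe2
epilogue: pop r7=0x10, sp=0xbe
r0: callee-saved, written=False
r1: caller-saved, written=True
r3: caller-saved, written=True
r5: caller-saved, written=False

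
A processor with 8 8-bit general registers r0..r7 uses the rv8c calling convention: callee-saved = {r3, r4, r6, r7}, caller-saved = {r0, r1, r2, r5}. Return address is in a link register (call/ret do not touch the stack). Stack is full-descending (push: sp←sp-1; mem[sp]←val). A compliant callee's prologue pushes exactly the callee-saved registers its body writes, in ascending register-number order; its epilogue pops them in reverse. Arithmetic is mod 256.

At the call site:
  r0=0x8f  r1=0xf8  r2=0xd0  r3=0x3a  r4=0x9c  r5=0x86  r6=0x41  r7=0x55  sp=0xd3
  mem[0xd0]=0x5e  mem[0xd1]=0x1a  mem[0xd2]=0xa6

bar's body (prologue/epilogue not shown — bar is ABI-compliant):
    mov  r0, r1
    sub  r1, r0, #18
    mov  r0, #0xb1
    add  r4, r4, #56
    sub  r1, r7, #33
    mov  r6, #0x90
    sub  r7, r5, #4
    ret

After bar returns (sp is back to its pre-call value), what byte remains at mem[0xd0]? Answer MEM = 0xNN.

MEM = 0x55

prologue: push r4 → mem[0xd2]=0x9c, sp=0xd2
prologue: push r6 → mem[0xd1]=0x41, sp=0xd1
prologue: push r7 → mem[0xd0]=0x55, sp=0xd0
body[0] mov  r0, r1 → r0=0xf8
body[1] sub  r1, r0, #18 → r1=0xe6
body[2] mov  r0, #0xb1 → r0=0xb1
body[3] add  r4, r4, #56 → r4=0xd4
body[4] sub  r1, r7, #33 → r1=0x34
body[5] mov  r6, #0x90 → r6=0x90
body[6] sub  r7, r5, #4 → r7=0x82
epilogue: pop r7=0x55, sp=0xd1
epilogue: pop r6=0x41, sp=0xd2
epilogue: pop r4=0x9c, sp=0xd3
prologue pushed ['r4', 'r6', 'r7'] at ['0xd2', '0xd1', '0xd0']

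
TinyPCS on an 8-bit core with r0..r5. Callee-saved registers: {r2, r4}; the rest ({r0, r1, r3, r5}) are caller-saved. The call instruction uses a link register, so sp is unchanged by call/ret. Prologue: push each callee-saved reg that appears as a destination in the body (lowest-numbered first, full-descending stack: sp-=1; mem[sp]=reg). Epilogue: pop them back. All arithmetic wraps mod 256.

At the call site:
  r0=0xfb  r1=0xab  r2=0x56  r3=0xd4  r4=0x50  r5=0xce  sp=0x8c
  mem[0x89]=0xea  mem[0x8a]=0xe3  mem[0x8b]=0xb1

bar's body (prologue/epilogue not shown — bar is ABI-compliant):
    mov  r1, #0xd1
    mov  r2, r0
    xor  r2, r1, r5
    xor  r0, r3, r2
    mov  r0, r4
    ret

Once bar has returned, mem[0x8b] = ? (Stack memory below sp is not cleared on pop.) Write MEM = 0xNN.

MEM = 0x56

prologue: push r2 → mem[0x8b]=0x56, sp=0x8b
body[0] mov  r1, #0xd1 → r1=0xd1
body[1] mov  r2, r0 → r2=0xfb
body[2] xor  r2, r1, r5 → r2=0x1f
body[3] xor  r0, r3, r2 → r0=0xcb
body[4] mov  r0, r4 → r0=0x50
epilogue: pop r2=0x56, sp=0x8c
prologue pushed ['r2'] at ['0x8b']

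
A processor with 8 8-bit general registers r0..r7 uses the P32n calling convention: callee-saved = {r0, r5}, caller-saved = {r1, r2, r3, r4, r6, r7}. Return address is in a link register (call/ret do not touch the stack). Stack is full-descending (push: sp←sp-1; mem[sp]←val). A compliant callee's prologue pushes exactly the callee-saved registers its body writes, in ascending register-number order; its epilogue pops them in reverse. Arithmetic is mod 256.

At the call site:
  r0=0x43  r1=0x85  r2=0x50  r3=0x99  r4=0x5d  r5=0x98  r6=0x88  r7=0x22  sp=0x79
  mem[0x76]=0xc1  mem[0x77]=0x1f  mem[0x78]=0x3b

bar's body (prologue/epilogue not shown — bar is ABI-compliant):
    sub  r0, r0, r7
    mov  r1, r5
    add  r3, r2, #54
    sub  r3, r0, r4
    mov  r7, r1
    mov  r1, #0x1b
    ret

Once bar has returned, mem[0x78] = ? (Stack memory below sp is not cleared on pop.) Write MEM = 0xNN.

prologue: push r0 -> mem[0x78]=0x43, sp=0x78
body[0] sub  r0, r0, r7 -> r0=0x21
body[1] mov  r1, r5 -> r1=0x98
body[2] add  r3, r2, #54 -> r3=0x86
body[3] sub  r3, r0, r4 -> r3=0xc4
body[4] mov  r7, r1 -> r7=0x98
body[5] mov  r1, #0x1b -> r1=0x1b
epilogue: pop r0=0x43, sp=0x79
prologue pushed ['r0'] at ['0x78']

MEM = 0x43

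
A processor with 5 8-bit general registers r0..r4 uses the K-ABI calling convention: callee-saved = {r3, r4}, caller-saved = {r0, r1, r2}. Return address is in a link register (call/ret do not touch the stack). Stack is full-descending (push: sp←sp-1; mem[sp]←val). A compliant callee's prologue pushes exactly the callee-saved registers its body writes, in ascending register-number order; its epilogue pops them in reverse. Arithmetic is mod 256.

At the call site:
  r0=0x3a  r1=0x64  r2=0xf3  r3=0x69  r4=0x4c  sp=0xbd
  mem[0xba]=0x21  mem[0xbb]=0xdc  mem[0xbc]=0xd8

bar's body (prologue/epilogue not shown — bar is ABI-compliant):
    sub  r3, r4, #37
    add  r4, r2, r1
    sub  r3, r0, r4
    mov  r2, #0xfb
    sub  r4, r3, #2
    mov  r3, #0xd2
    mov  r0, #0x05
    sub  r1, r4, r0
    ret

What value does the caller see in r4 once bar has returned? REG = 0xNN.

prologue: push r3 -> mem[0xbc]=0x69, sp=0xbc
prologue: push r4 -> mem[0xbb]=0x4c, sp=0xbb
body[0] sub  r3, r4, #37 -> r3=0x27
body[1] add  r4, r2, r1 -> r4=0x57
body[2] sub  r3, r0, r4 -> r3=0xe3
body[3] mov  r2, #0xfb -> r2=0xfb
body[4] sub  r4, r3, #2 -> r4=0xe1
body[5] mov  r3, #0xd2 -> r3=0xd2
body[6] mov  r0, #0x05 -> r0=0x05
body[7] sub  r1, r4, r0 -> r1=0xdc
epilogue: pop r4=0x4c, sp=0xbc
epilogue: pop r3=0x69, sp=0xbd
r4 is callee-saved -> restored

REG = 0x4c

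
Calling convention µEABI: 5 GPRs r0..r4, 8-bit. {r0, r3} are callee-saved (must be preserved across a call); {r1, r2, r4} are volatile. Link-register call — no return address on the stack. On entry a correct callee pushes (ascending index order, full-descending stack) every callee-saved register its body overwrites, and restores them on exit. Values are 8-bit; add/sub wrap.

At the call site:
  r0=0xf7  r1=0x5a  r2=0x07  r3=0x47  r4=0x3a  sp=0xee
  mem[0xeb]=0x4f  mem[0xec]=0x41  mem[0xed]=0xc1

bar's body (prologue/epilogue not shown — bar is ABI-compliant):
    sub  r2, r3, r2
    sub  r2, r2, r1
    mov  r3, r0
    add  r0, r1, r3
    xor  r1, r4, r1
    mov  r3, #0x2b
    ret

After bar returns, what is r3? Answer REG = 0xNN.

prologue: push r0 -> mem[0xed]=0xf7, sp=0xed
prologue: push r3 -> mem[0xec]=0x47, sp=0xec
body[0] sub  r2, r3, r2 -> r2=0x40
body[1] sub  r2, r2, r1 -> r2=0xe6
body[2] mov  r3, r0 -> r3=0xf7
body[3] add  r0, r1, r3 -> r0=0x51
body[4] xor  r1, r4, r1 -> r1=0x60
body[5] mov  r3, #0x2b -> r3=0x2b
epilogue: pop r3=0x47, sp=0xed
epilogue: pop r0=0xf7, sp=0xee
r3 is callee-saved -> restored

REG = 0x47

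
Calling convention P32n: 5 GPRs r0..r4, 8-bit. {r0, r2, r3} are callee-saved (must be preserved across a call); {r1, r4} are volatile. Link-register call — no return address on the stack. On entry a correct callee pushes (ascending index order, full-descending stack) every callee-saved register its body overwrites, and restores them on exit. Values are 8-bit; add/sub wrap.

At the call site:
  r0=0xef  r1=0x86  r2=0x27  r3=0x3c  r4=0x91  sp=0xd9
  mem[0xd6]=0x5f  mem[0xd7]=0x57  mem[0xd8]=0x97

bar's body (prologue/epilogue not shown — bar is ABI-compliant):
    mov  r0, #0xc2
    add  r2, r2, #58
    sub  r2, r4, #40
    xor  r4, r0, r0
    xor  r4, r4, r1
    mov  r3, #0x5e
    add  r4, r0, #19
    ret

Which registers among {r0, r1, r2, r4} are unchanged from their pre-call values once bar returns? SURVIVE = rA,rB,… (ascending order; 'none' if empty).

SURVIVE = r0,r1,r2

prologue: push r0 → mem[0xd8]=0xef, sp=0xd8
prologue: push r2 → mem[0xd7]=0x27, sp=0xd7
prologue: push r3 → mem[0xd6]=0x3c, sp=0xd6
body[0] mov  r0, #0xc2 → r0=0xc2
body[1] add  r2, r2, #58 → r2=0x61
body[2] sub  r2, r4, #40 → r2=0x69
body[3] xor  r4, r0, r0 → r4=0x00
body[4] xor  r4, r4, r1 → r4=0x86
body[5] mov  r3, #0x5e → r3=0x5e
body[6] add  r4, r0, #19 → r4=0xd5
epilogue: pop r3=0x3c, sp=0xd7
epilogue: pop r2=0x27, sp=0xd8
epilogue: pop r0=0xef, sp=0xd9
r0: callee-saved, written=True
r1: caller-saved, written=False
r2: callee-saved, written=True
r4: caller-saved, written=True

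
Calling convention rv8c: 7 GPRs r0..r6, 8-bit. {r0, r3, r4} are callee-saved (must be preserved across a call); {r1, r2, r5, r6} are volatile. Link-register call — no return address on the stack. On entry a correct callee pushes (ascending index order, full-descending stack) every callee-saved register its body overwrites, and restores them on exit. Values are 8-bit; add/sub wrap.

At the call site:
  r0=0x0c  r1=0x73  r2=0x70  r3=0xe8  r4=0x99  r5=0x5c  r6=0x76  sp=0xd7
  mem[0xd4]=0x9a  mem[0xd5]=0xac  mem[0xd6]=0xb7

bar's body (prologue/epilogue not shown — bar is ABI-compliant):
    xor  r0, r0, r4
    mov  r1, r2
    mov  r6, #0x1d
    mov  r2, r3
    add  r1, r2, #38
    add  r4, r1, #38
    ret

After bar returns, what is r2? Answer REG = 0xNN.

prologue: push r0 -> mem[0xd6]=0x0c, sp=0xd6
prologue: push r4 -> mem[0xd5]=0x99, sp=0xd5
body[0] xor  r0, r0, r4 -> r0=0x95
body[1] mov  r1, r2 -> r1=0x70
body[2] mov  r6, #0x1d -> r6=0x1d
body[3] mov  r2, r3 -> r2=0xe8
body[4] add  r1, r2, #38 -> r1=0x0e
body[5] add  r4, r1, #38 -> r4=0x34
epilogue: pop r4=0x99, sp=0xd6
epilogue: pop r0=0x0c, sp=0xd7
r2 is caller-saved -> body value

REG = 0xe8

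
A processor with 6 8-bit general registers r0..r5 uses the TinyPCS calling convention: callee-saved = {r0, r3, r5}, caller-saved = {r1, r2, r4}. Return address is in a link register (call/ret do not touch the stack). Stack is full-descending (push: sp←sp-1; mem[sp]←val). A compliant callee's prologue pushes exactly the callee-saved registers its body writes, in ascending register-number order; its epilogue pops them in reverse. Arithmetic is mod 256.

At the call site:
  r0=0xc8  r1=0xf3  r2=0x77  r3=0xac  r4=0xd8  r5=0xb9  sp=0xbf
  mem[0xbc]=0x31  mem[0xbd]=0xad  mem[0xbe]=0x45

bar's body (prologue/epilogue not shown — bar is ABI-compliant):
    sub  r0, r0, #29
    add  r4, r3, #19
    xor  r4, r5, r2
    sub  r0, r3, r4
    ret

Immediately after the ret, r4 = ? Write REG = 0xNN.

prologue: push r0 → mem[0xbe]=0xc8, sp=0xbe
body[0] sub  r0, r0, #29 → r0=0xab
body[1] add  r4, r3, #19 → r4=0xbf
body[2] xor  r4, r5, r2 → r4=0xce
body[3] sub  r0, r3, r4 → r0=0xde
epilogue: pop r0=0xc8, sp=0xbf
r4 is caller-saved → body value

REG = 0xce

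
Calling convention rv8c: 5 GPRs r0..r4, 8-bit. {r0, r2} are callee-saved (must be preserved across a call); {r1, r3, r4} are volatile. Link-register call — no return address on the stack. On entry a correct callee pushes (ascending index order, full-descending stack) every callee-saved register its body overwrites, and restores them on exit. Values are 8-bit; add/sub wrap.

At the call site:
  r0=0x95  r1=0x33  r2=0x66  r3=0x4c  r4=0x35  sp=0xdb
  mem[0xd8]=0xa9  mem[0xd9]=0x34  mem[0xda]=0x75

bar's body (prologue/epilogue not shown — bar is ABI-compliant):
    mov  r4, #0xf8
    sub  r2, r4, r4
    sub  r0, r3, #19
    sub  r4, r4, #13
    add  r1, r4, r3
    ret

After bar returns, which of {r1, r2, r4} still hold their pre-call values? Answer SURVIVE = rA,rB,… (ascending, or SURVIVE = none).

SURVIVE = r2

prologue: push r0 → mem[0xda]=0x95, sp=0xda
prologue: push r2 → mem[0xd9]=0x66, sp=0xd9
body[0] mov  r4, #0xf8 → r4=0xf8
body[1] sub  r2, r4, r4 → r2=0x00
body[2] sub  r0, r3, #19 → r0=0x39
body[3] sub  r4, r4, #13 → r4=0xeb
body[4] add  r1, r4, r3 → r1=0x37
epilogue: pop r2=0x66, sp=0xda
epilogue: pop r0=0x95, sp=0xdb
r1: caller-saved, written=True
r2: callee-saved, written=True
r4: caller-saved, written=True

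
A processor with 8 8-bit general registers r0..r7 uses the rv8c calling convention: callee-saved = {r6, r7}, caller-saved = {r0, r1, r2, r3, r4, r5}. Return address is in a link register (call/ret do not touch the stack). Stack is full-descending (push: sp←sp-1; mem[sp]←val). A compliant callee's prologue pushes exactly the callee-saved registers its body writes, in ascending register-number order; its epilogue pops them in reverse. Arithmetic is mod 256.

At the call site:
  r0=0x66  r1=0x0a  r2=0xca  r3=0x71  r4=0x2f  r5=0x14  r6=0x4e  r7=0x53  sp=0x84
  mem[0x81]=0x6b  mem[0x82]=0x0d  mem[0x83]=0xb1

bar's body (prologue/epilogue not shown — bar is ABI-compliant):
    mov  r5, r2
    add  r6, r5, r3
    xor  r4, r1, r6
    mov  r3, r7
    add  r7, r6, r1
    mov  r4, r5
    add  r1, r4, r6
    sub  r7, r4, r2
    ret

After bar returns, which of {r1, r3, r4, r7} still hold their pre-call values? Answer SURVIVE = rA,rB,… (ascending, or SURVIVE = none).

SURVIVE = r7

prologue: push r6 → mem[0x83]=0x4e, sp=0x83
prologue: push r7 → mem[0x82]=0x53, sp=0x82
body[0] mov  r5, r2 → r5=0xca
body[1] add  r6, r5, r3 → r6=0x3b
body[2] xor  r4, r1, r6 → r4=0x31
body[3] mov  r3, r7 → r3=0x53
body[4] add  r7, r6, r1 → r7=0x45
body[5] mov  r4, r5 → r4=0xca
body[6] add  r1, r4, r6 → r1=0x05
body[7] sub  r7, r4, r2 → r7=0x00
epilogue: pop r7=0x53, sp=0x83
epilogue: pop r6=0x4e, sp=0x84
r1: caller-saved, written=True
r3: caller-saved, written=True
r4: caller-saved, written=True
r7: callee-saved, written=True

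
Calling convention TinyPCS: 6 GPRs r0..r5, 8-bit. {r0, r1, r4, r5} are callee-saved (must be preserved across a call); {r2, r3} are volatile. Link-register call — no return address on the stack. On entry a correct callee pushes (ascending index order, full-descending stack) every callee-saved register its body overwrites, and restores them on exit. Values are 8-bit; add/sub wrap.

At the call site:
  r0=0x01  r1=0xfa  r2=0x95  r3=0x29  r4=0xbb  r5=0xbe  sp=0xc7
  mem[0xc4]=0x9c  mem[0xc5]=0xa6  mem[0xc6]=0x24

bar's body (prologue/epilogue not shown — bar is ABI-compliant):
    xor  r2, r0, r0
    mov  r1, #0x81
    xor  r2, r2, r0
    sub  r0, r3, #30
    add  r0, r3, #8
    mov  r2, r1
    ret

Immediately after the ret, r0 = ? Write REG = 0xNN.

REG = 0x01

prologue: push r0 → mem[0xc6]=0x01, sp=0xc6
prologue: push r1 → mem[0xc5]=0xfa, sp=0xc5
body[0] xor  r2, r0, r0 → r2=0x00
body[1] mov  r1, #0x81 → r1=0x81
body[2] xor  r2, r2, r0 → r2=0x01
body[3] sub  r0, r3, #30 → r0=0x0b
body[4] add  r0, r3, #8 → r0=0x31
body[5] mov  r2, r1 → r2=0x81
epilogue: pop r1=0xfa, sp=0xc6
epilogue: pop r0=0x01, sp=0xc7
r0 is callee-saved → restored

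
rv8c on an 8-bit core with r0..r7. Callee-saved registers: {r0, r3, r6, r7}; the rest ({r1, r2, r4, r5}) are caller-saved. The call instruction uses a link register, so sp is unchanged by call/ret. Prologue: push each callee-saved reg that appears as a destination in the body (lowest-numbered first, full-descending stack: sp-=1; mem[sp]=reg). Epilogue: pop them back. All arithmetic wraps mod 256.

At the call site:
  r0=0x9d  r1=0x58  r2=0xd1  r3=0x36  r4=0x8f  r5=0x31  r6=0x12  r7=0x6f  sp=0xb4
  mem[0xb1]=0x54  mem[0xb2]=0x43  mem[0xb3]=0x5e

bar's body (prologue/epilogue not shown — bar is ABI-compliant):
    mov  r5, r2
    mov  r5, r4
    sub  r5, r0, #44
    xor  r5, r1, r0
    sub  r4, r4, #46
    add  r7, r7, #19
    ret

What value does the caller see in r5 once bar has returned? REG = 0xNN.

REG = 0xc5

prologue: push r7 -> mem[0xb3]=0x6f, sp=0xb3
body[0] mov  r5, r2 -> r5=0xd1
body[1] mov  r5, r4 -> r5=0x8f
body[2] sub  r5, r0, #44 -> r5=0x71
body[3] xor  r5, r1, r0 -> r5=0xc5
body[4] sub  r4, r4, #46 -> r4=0x61
body[5] add  r7, r7, #19 -> r7=0x82
epilogue: pop r7=0x6f, sp=0xb4
r5 is caller-saved -> body value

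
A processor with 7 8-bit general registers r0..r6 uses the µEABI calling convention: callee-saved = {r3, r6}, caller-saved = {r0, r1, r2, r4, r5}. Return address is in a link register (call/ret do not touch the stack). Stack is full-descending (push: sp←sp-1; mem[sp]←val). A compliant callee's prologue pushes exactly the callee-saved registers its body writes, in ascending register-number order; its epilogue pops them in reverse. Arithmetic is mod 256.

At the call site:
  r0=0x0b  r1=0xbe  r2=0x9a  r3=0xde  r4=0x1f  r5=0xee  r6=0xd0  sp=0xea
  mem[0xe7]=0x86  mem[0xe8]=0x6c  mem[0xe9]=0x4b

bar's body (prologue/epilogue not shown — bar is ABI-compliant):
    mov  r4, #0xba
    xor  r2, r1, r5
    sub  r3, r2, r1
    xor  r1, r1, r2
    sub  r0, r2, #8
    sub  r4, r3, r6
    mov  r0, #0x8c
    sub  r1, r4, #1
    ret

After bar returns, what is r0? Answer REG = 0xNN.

REG = 0x8c

prologue: push r3 -> mem[0xe9]=0xde, sp=0xe9
body[0] mov  r4, #0xba -> r4=0xba
body[1] xor  r2, r1, r5 -> r2=0x50
body[2] sub  r3, r2, r1 -> r3=0x92
body[3] xor  r1, r1, r2 -> r1=0xee
body[4] sub  r0, r2, #8 -> r0=0x48
body[5] sub  r4, r3, r6 -> r4=0xc2
body[6] mov  r0, #0x8c -> r0=0x8c
body[7] sub  r1, r4, #1 -> r1=0xc1
epilogue: pop r3=0xde, sp=0xea
r0 is caller-saved -> body value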